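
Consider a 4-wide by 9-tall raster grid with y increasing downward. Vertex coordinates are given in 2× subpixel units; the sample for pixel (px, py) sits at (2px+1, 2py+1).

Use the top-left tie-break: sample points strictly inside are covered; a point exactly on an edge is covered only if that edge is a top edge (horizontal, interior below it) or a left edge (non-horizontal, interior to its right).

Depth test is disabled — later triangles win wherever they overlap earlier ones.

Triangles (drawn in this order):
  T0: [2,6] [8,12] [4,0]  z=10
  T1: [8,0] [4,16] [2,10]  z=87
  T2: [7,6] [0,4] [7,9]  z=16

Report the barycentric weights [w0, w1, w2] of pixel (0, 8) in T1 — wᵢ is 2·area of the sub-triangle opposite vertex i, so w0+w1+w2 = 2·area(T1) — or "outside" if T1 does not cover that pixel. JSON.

T0:
  2·area = 48  (B↔C swapped to make it positive)
  edge (2, 6)→(4, 0): d=(2,-6) top-left  bias=+0
  edge (4, 0)→(8, 12): d=(4,12) right/bottom  bias=-1
  edge (8, 12)→(2, 6): d=(-6,-6) top-left  bias=+0
    (1,1)@(3, 3): e=[0,24,24] → █  [on edge]
    (2,1)@(5, 3): e=[12,0,36] → ·  [on edge]
    (0,2)@(1, 5): e=[-8,56,0] → ·  [on edge]
    (1,2)@(3, 5): e=[4,32,12] → █
    (2,2)@(5, 5): e=[16,8,24] → █
    (3,2)@(7, 5): e=[28,-16,36] → ·
    (1,3)@(3, 7): e=[8,40,0] → █  [on edge]
    (3,3)@(7, 7): e=[32,-8,24] → ·
    (0,4)@(1, 9): e=[0,72,-24] → ·  [on edge]
    (1,4)@(3, 9): e=[12,48,-12] → ·
    (2,4)@(5, 9): e=[24,24,0] → █  [on edge]
    (3,4)@(7, 9): e=[36,0,12] → ·  [on edge]
    (3,5)@(7, 11): e=[40,8,0] → █  [on edge]
  covered (7 px):
    · · · ·
    · █ · ·
    · █ █ ·
    · █ █ ·
    · · █ ·
    · · · █
    · · · ·
    · · · ·
    · · · ·
T1:
  2·area = 56
  edge (8, 0)→(4, 16): d=(-4,16) right/bottom  bias=-1
  edge (4, 16)→(2, 10): d=(-2,-6) top-left  bias=+0
  edge (2, 10)→(8, 0): d=(6,-10) top-left  bias=+0
    (3,1)@(7, 3): e=[4,44,8] → █
    (2,2)@(5, 5): e=[28,28,0] → █  [on edge]
    (3,2)@(7, 5): e=[-4,40,20] → ·
    (0,3)@(1, 7): e=[84,0,-28] → ·  [on edge]
    (2,3)@(5, 7): e=[20,24,12] → █
    (3,3)@(7, 7): e=[-12,36,32] → ·
    (1,4)@(3, 9): e=[44,8,4] → █
    (3,4)@(7, 9): e=[-20,32,44] → ·
    (1,5)@(3, 11): e=[36,4,16] → █
    (3,5)@(7, 11): e=[-28,28,56] → ·
    (1,6)@(3, 13): e=[28,0,28] → █  [on edge]
    (2,6)@(5, 13): e=[-4,12,48] → ·
  covered (8 px):
    · · · ·
    · · · █
    · · █ ·
    · · █ ·
    · █ █ ·
    · █ █ ·
    · █ · ·
    · · · ·
    · · · ·
T2:
  2·area = 21  (B↔C swapped to make it positive)
  edge (7, 6)→(7, 9): d=(0,3) right/bottom  bias=-1
  edge (7, 9)→(0, 4): d=(-7,-5) top-left  bias=+0
  edge (0, 4)→(7, 6): d=(7,2) right/bottom  bias=-1
    (3,0)@(7, 1): e=[0,56,-35] → ·  [on edge]
    (3,1)@(7, 3): e=[0,42,-21] → ·  [on edge]
    (1,2)@(3, 5): e=[12,8,1] → █
    (2,2)@(5, 5): e=[6,18,-3] → ·
    (3,2)@(7, 5): e=[0,28,-7] → ·  [on edge]
    (1,3)@(3, 7): e=[12,-6,15] → ·
    (2,3)@(5, 7): e=[6,4,11] → █
    (3,3)@(7, 7): e=[0,14,7] → ·  [on edge]
    (2,4)@(5, 9): e=[6,-10,25] → ·
    (3,4)@(7, 9): e=[0,0,21] → ·  [on edge]
    (3,5)@(7, 11): e=[0,-14,35] → ·  [on edge]
    (3,6)@(7, 13): e=[0,-28,49] → ·  [on edge]
    (3,7)@(7, 15): e=[0,-42,63] → ·  [on edge]
    (3,8)@(7, 17): e=[0,-56,77] → ·  [on edge]
  covered (2 px):
    · · · ·
    · · · ·
    · █ · ·
    · · █ ·
    · · · ·
    · · · ·
    · · · ·
    · · · ·
    · · · ·

Answer: "outside"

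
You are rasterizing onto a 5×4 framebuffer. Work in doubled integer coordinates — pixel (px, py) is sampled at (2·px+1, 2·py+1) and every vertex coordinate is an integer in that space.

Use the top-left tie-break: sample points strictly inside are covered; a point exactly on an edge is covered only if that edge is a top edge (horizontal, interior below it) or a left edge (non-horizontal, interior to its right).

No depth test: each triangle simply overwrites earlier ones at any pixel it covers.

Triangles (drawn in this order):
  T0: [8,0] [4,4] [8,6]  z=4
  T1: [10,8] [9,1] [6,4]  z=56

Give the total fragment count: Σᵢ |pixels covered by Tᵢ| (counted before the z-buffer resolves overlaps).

T0:
  2·area = 24  (B↔C swapped to make it positive)
  edge (8, 0)→(8, 6): d=(0,6) right/bottom  bias=-1
  edge (8, 6)→(4, 4): d=(-4,-2) top-left  bias=+0
  edge (4, 4)→(8, 0): d=(4,-4) top-left  bias=+0
    (3,0)@(7, 1): e=[6,18,0] → #  [on edge]
    (4,0)@(9, 1): e=[-6,22,8] → ·
    (2,1)@(5, 3): e=[18,6,0] → #  [on edge]
    (4,1)@(9, 3): e=[-6,14,16] → ·
    (1,2)@(3, 5): e=[30,-6,0] → ·  [on edge]
    (2,2)@(5, 5): e=[18,-2,8] → ·
    (3,2)@(7, 5): e=[6,2,16] → #
    (4,2)@(9, 5): e=[-6,6,24] → ·
    (0,3)@(1, 7): e=[42,-18,0] → ·  [on edge]
    (3,3)@(7, 7): e=[6,-6,24] → ·
  covered (4 px):
    · · · # ·
    · · # # ·
    · · · # ·
    · · · · ·
T1:
  2·area = 24  (B↔C swapped to make it positive)
  edge (10, 8)→(6, 4): d=(-4,-4) top-left  bias=+0
  edge (6, 4)→(9, 1): d=(3,-3) top-left  bias=+0
  edge (9, 1)→(10, 8): d=(1,7) right/bottom  bias=-1
    (1,0)@(3, 1): e=[0,-18,42] → ·  [on edge]
    (4,0)@(9, 1): e=[24,0,0] → ·  [on edge]
    (2,1)@(5, 3): e=[0,-6,30] → ·  [on edge]
    (3,1)@(7, 3): e=[8,0,16] → #  [on edge]
    (4,1)@(9, 3): e=[16,6,2] → #
    (2,2)@(5, 5): e=[-8,0,32] → ·  [on edge]
    (3,2)@(7, 5): e=[0,6,18] → #  [on edge]
    (1,3)@(3, 7): e=[-24,0,48] → ·  [on edge]
    (3,3)@(7, 7): e=[-8,12,20] → ·
    (4,3)@(9, 7): e=[0,18,6] → #  [on edge]
  covered (5 px):
    · · · · ·
    · · · # #
    · · · # #
    · · · · #

Answer: 9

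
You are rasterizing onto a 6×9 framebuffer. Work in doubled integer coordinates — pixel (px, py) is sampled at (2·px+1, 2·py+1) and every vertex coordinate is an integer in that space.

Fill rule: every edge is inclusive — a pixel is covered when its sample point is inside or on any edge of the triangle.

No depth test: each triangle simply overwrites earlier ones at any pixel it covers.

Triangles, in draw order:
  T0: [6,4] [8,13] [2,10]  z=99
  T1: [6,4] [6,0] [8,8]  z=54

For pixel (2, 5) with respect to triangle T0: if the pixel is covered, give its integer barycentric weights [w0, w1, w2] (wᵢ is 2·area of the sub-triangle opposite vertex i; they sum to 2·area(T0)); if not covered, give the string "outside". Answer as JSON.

T0:
  2·area = 48
  edge (6, 4)→(8, 13): d=(2,9) inclusive
  edge (8, 13)→(2, 10): d=(-6,-3) inclusive
  edge (2, 10)→(6, 4): d=(4,-6) inclusive
    (2,3)@(5, 7): e=[15,27,6] → #
    (3,3)@(7, 7): e=[-3,33,18] → ·
    (1,4)@(3, 9): e=[37,9,2] → #
    (3,4)@(7, 9): e=[1,21,26] → #
    (4,4)@(9, 9): e=[-17,27,38] → ·
    (1,5)@(3, 11): e=[41,-3,10] → ·
    (2,5)@(5, 11): e=[23,3,22] → #
    (4,5)@(9, 11): e=[-13,15,46] → ·
    (2,6)@(5, 13): e=[27,-9,30] → ·
    (3,6)@(7, 13): e=[9,-3,42] → ·
  covered (6 px):
    · · · · · ·
    · · · · · ·
    · · · · · ·
    · · # · · ·
    · # # # · ·
    · · # # · ·
    · · · · · ·
    · · · · · ·
    · · · · · ·
T1:
  2·area = 8
  edge (6, 4)→(6, 0): d=(0,-4) inclusive
  edge (6, 0)→(8, 8): d=(2,8) inclusive
  edge (8, 8)→(6, 4): d=(-2,-4) inclusive
    (3,2)@(7, 5): e=[4,2,2] → #
    (4,2)@(9, 5): e=[12,-14,10] → ·
    (3,3)@(7, 7): e=[4,6,-2] → ·
  covered (1 px):
    · · · · · ·
    · · · · · ·
    · · · # · ·
    · · · · · ·
    · · · · · ·
    · · · · · ·
    · · · · · ·
    · · · · · ·
    · · · · · ·

Result: [3,22,23]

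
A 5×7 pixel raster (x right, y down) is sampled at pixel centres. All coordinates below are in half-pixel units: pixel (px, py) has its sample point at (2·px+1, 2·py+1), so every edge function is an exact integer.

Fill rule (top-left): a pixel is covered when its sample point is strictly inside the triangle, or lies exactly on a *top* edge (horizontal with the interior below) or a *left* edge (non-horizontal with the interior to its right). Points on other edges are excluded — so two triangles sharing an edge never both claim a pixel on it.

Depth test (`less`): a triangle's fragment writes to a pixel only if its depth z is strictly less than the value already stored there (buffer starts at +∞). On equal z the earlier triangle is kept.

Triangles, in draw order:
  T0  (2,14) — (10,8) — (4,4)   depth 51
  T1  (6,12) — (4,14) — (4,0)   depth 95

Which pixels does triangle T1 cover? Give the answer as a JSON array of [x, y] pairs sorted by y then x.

T0:
  2·area = 68  (B↔C swapped to make it positive)
  edge (2, 14)→(4, 4): d=(2,-10) top-left  bias=+0
  edge (4, 4)→(10, 8): d=(6,4) right/bottom  bias=-1
  edge (10, 8)→(2, 14): d=(-8,6) right/bottom  bias=-1
    (2,2)@(5, 5): e=[12,2,54] → █
    (3,2)@(7, 5): e=[32,-6,42] → ·
    (2,3)@(5, 7): e=[16,14,38] → █
    (3,3)@(7, 7): e=[36,6,26] → █
    (4,3)@(9, 7): e=[56,-2,14] → ·
    (1,4)@(3, 9): e=[0,34,34] → █  [on edge]
    (4,4)@(9, 9): e=[60,10,-2] → ·
    (1,5)@(3, 11): e=[4,46,18] → █
    (3,5)@(7, 11): e=[44,30,-6] → ·
    (1,6)@(3, 13): e=[8,58,2] → █
    (2,6)@(5, 13): e=[28,50,-10] → ·
  covered (9 px):
    · · · · ·
    · · · · ·
    · · █ · ·
    · · █ █ ·
    · █ █ █ ·
    · █ █ · ·
    · █ · · ·
T1:
  2·area = 28
  edge (6, 12)→(4, 14): d=(-2,2) right/bottom  bias=-1
  edge (4, 14)→(4, 0): d=(0,-14) top-left  bias=+0
  edge (4, 0)→(6, 12): d=(2,12) right/bottom  bias=-1
    (2,3)@(5, 7): e=[12,14,2] → █
    (3,3)@(7, 7): e=[8,42,-22] → ·
    (2,4)@(5, 9): e=[8,14,6] → █
    (3,4)@(7, 9): e=[4,42,-18] → ·
    (4,4)@(9, 9): e=[0,70,-42] → ·  [on edge]
    (2,5)@(5, 11): e=[4,14,10] → █
    (3,5)@(7, 11): e=[0,42,-14] → ·  [on edge]
    (2,6)@(5, 13): e=[0,14,14] → ·  [on edge]
  covered (3 px):
    · · · · ·
    · · · · ·
    · · · · ·
    · · █ · ·
    · · █ · ·
    · · █ · ·
    · · · · ·

Result: [[2,3],[2,4],[2,5]]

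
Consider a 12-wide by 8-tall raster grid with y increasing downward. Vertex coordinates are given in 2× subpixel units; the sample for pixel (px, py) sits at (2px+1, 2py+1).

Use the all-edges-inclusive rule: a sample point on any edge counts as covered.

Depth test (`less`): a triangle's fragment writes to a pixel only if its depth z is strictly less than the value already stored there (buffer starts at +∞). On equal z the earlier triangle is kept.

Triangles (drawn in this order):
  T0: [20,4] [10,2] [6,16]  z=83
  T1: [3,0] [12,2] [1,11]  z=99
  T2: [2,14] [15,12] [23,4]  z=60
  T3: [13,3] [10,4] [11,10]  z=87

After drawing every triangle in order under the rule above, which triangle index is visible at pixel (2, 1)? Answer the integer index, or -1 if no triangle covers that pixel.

T0:
  2·area = 148  (B↔C swapped to make it positive)
  edge (20, 4)→(6, 16): d=(-14,12) inclusive
  edge (6, 16)→(10, 2): d=(4,-14) inclusive
  edge (10, 2)→(20, 4): d=(10,2) inclusive
    (2,0)@(5, 1): e=[222,-74,0] → .  [on edge]
    (5,1)@(11, 3): e=[122,18,8] → X
    (6,1)@(13, 3): e=[98,46,4] → X
    (7,1)@(15, 3): e=[74,74,0] → X  [on edge]
    (8,1)@(17, 3): e=[50,102,-4] → .
    (5,2)@(11, 5): e=[94,26,28] → X
    (8,2)@(17, 5): e=[22,110,16] → X
    (9,2)@(19, 5): e=[-2,138,12] → .
    (4,3)@(9, 7): e=[90,6,52] → X
    (8,3)@(17, 7): e=[-6,118,36] → .
    (4,4)@(9, 9): e=[62,14,72] → X
    (7,4)@(15, 9): e=[-10,98,60] → .
  covered (19 px):
    . . . . . . . . . . . .
    . . . . . X X X . . . .
    . . . . . X X X X . . .
    . . . . X X X X . . . .
    . . . . X X X . . . . .
    . . . . X X . . . . . .
    . . . X X . . . . . . .
    . . . X . . . . . . . .
T1:
  2·area = 103
  edge (3, 0)→(12, 2): d=(9,2) inclusive
  edge (12, 2)→(1, 11): d=(-11,9) inclusive
  edge (1, 11)→(3, 0): d=(2,-11) inclusive
    (1,0)@(3, 1): e=[9,92,2] → X
    (2,0)@(5, 1): e=[5,74,24] → X
    (3,0)@(7, 1): e=[1,56,46] → X
    (4,0)@(9, 1): e=[-3,38,68] → .
    (1,1)@(3, 3): e=[27,70,6] → X
    (4,1)@(9, 3): e=[15,16,72] → X
    (5,1)@(11, 3): e=[11,-2,94] → .
    (1,2)@(3, 5): e=[45,48,10] → X
    (4,2)@(9, 5): e=[33,-6,76] → .
    (1,3)@(3, 7): e=[63,26,14] → X
    (3,3)@(7, 7): e=[55,-10,58] → .
    (1,4)@(3, 9): e=[81,4,18] → X
    (0,5)@(1, 11): e=[103,0,0] → X  [on edge]
  covered (14 px):
    . X X X . . . . . . . .
    . X X X X . . . . . . .
    . X X X . . . . . . . .
    . X X . . . . . . . . .
    . X . . . . . . . . . .
    X . . . . . . . . . . .
    . . . . . . . . . . . .
    . . . . . . . . . . . .
T2:
  2·area = 88  (B↔C swapped to make it positive)
  edge (2, 14)→(23, 4): d=(21,-10) inclusive
  edge (23, 4)→(15, 12): d=(-8,8) inclusive
  edge (15, 12)→(2, 14): d=(-13,2) inclusive
    (10,2)@(21, 5): e=[1,8,79] → X
    (11,2)@(23, 5): e=[21,-8,75] → .
    (8,3)@(17, 7): e=[3,24,61] → X
    (9,3)@(19, 7): e=[23,8,57] → X
    (10,3)@(21, 7): e=[43,-8,53] → .
    (6,4)@(13, 9): e=[5,40,43] → X
    (7,4)@(15, 9): e=[25,24,39] → X
    (9,4)@(19, 9): e=[65,-8,31] → .
    (4,5)@(9, 11): e=[7,56,25] → X
    (5,5)@(11, 11): e=[27,40,21] → X
    (8,5)@(17, 11): e=[87,-8,9] → .
    (2,6)@(5, 13): e=[9,72,7] → X
  covered (12 px):
    . . . . . . . . . . . .
    . . . . . . . . . . . .
    . . . . . . . . . . X .
    . . . . . . . . X X . .
    . . . . . . X X X . . .
    . . . . X X X X . . . .
    . . X X . . . . . . . .
    . . . . . . . . . . . .
T3:
  2·area = 19  (B↔C swapped to make it positive)
  edge (13, 3)→(11, 10): d=(-2,7) inclusive
  edge (11, 10)→(10, 4): d=(-1,-6) inclusive
  edge (10, 4)→(13, 3): d=(3,-1) inclusive
    (9,0)@(19, 1): e=[-38,57,0] → .  [on edge]
    (6,1)@(13, 3): e=[0,19,0] → X  [on edge]
    (7,1)@(15, 3): e=[-14,31,2] → .
    (3,2)@(7, 5): e=[38,-19,0] → .  [on edge]
    (5,2)@(11, 5): e=[10,5,4] → X
    (6,2)@(13, 5): e=[-4,17,6] → .
    (0,3)@(1, 7): e=[76,-57,0] → .  [on edge]
    (5,3)@(11, 7): e=[6,3,10] → X
    (6,3)@(13, 7): e=[-8,15,12] → .
    (5,4)@(11, 9): e=[2,1,16] → X
    (6,4)@(13, 9): e=[-12,13,18] → .
    (5,5)@(11, 11): e=[-2,-1,22] → .
  covered (4 px):
    . . . . . . . . . . . .
    . . . . . . X . . . . .
    . . . . . X . . . . . .
    . . . . . X . . . . . .
    . . . . . X . . . . . .
    . . . . . . . . . . . .
    . . . . . . . . . . . .
    . . . . . . . . . . . .

Z-buffer (winner per pixel, '.' = empty):
  . 1 1 1 . . . . . . . .
  . 1 1 1 1 0 0 0 . . . .
  . 1 1 1 . 0 0 0 0 . 2 .
  . 1 1 . 0 0 0 0 2 2 . .
  . 1 . . 0 0 2 2 2 . . .
  1 . . . 2 2 2 2 . . . .
  . . 2 2 0 . . . . . . .
  . . . 0 . . . . . . . .

Answer: 1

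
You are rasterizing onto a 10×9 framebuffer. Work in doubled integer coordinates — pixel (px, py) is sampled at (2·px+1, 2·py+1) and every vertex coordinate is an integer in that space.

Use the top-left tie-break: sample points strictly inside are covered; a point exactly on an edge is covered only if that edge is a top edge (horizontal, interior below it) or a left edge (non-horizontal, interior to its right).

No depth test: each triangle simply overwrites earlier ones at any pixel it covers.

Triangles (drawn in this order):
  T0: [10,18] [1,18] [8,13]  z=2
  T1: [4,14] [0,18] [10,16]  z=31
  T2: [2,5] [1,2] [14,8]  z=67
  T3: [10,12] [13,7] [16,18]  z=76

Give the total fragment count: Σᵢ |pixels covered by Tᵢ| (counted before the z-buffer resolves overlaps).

T0:
  2·area = 45
  edge (10, 18)→(1, 18): d=(-9,0) right/bottom  bias=-1
  edge (1, 18)→(8, 13): d=(7,-5) top-left  bias=+0
  edge (8, 13)→(10, 18): d=(2,5) right/bottom  bias=-1
    (3,7)@(7, 15): e=[27,9,9] → #
    (4,7)@(9, 15): e=[27,19,-1] → ·
    (1,8)@(3, 17): e=[9,3,33] → #
    (2,8)@(5, 17): e=[9,13,23] → #
    (4,8)@(9, 17): e=[9,33,3] → #
    (5,8)@(11, 17): e=[9,43,-7] → ·
  covered (5 px):
    · · · · · · · · · ·
    · · · · · · · · · ·
    · · · · · · · · · ·
    · · · · · · · · · ·
    · · · · · · · · · ·
    · · · · · · · · · ·
    · · · · · · · · · ·
    · · · # · · · · · ·
    · # # # # · · · · ·
T1:
  2·area = 32  (B↔C swapped to make it positive)
  edge (4, 14)→(10, 16): d=(6,2) right/bottom  bias=-1
  edge (10, 16)→(0, 18): d=(-10,2) right/bottom  bias=-1
  edge (0, 18)→(4, 14): d=(4,-4) top-left  bias=+0
    (8,0)@(17, 1): e=[-104,136,0] → ·  [on edge]
    (7,1)@(15, 3): e=[-88,120,0] → ·  [on edge]
    (6,2)@(13, 5): e=[-72,104,0] → ·  [on edge]
    (5,3)@(11, 7): e=[-56,88,0] → ·  [on edge]
    (4,4)@(9, 9): e=[-40,72,0] → ·  [on edge]
    (3,5)@(7, 11): e=[-24,56,0] → ·  [on edge]
    (0,6)@(1, 13): e=[0,48,-16] → ·  [on edge]
    (2,6)@(5, 13): e=[-8,40,0] → ·  [on edge]
    (1,7)@(3, 15): e=[8,24,0] → #  [on edge]
    (2,7)@(5, 15): e=[4,20,8] → #
    (3,7)@(7, 15): e=[0,16,16] → ·  [on edge]
    (7,7)@(15, 15): e=[-16,0,48] → ·  [on edge]
    (0,8)@(1, 17): e=[24,8,0] → #  [on edge]
    (2,8)@(5, 17): e=[16,0,16] → ·  [on edge]
    (6,8)@(13, 17): e=[0,-16,48] → ·  [on edge]
  covered (4 px):
    · · · · · · · · · ·
    · · · · · · · · · ·
    · · · · · · · · · ·
    · · · · · · · · · ·
    · · · · · · · · · ·
    · · · · · · · · · ·
    · · · · · · · · · ·
    · # # · · · · · · ·
    # # · · · · · · · ·
T2:
  2·area = 33
  edge (2, 5)→(1, 2): d=(-1,-3) top-left  bias=+0
  edge (1, 2)→(14, 8): d=(13,6) right/bottom  bias=-1
  edge (14, 8)→(2, 5): d=(-12,-3) top-left  bias=+0
    (1,1)@(3, 3): e=[5,1,27] → #
    (2,1)@(5, 3): e=[11,-11,33] → ·
    (1,2)@(3, 5): e=[3,27,3] → #
    (2,2)@(5, 5): e=[9,15,9] → #
    (3,2)@(7, 5): e=[15,3,15] → #
    (4,2)@(9, 5): e=[21,-9,21] → ·
    (1,3)@(3, 7): e=[1,53,-21] → ·
    (2,3)@(5, 7): e=[7,41,-15] → ·
    (3,3)@(7, 7): e=[13,29,-9] → ·
    (5,3)@(11, 7): e=[25,5,3] → #
    (6,3)@(13, 7): e=[31,-7,9] → ·
    (5,4)@(11, 9): e=[23,31,-21] → ·
  covered (5 px):
    · · · · · · · · · ·
    · # · · · · · · · ·
    · # # # · · · · · ·
    · · · · · # · · · ·
    · · · · · · · · · ·
    · · · · · · · · · ·
    · · · · · · · · · ·
    · · · · · · · · · ·
    · · · · · · · · · ·
T3:
  2·area = 48
  edge (10, 12)→(13, 7): d=(3,-5) top-left  bias=+0
  edge (13, 7)→(16, 18): d=(3,11) right/bottom  bias=-1
  edge (16, 18)→(10, 12): d=(-6,-6) top-left  bias=+0
    (0,1)@(1, 3): e=[-72,120,0] → ·  [on edge]
    (1,2)@(3, 5): e=[-56,104,0] → ·  [on edge]
    (2,3)@(5, 7): e=[-40,88,0] → ·  [on edge]
    (6,3)@(13, 7): e=[0,0,48] → ·  [on edge]
    (3,4)@(7, 9): e=[-24,72,0] → ·  [on edge]
    (6,4)@(13, 9): e=[6,6,36] → #
    (7,4)@(15, 9): e=[16,-16,48] → ·
    (4,5)@(9, 11): e=[-8,56,0] → ·  [on edge]
    (5,5)@(11, 11): e=[2,34,12] → #
    (7,5)@(15, 11): e=[22,-10,36] → ·
    (5,6)@(11, 13): e=[8,40,0] → #  [on edge]
    (7,6)@(15, 13): e=[28,-4,24] → ·
    (6,7)@(13, 15): e=[24,24,0] → #  [on edge]
    (3,8)@(7, 17): e=[0,96,-48] → ·  [on edge]
    (7,8)@(15, 17): e=[40,8,0] → #  [on edge]
  covered (8 px):
    · · · · · · · · · ·
    · · · · · · · · · ·
    · · · · · · · · · ·
    · · · · · · · · · ·
    · · · · · · # · · ·
    · · · · · # # · · ·
    · · · · · # # · · ·
    · · · · · · # # · ·
    · · · · · · · # · ·

Final: 22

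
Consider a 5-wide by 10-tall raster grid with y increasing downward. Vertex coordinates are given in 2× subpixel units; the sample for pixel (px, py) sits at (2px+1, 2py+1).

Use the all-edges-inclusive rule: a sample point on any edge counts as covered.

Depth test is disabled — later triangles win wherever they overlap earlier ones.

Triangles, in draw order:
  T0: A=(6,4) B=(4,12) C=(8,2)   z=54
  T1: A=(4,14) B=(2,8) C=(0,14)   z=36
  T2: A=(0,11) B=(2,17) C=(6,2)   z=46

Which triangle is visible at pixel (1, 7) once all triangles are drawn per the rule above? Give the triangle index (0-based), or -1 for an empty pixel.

T0:
  2·area = 12  (B↔C swapped to make it positive)
  edge (6, 4)→(8, 2): d=(2,-2) inclusive
  edge (8, 2)→(4, 12): d=(-4,10) inclusive
  edge (4, 12)→(6, 4): d=(2,-8) inclusive
    (4,0)@(9, 1): e=[0,-6,18] → ·  [on edge]
    (3,1)@(7, 3): e=[0,6,6] → █  [on edge]
    (4,1)@(9, 3): e=[4,-14,22] → ·
    (2,2)@(5, 5): e=[0,18,-6] → ·  [on edge]
    (3,2)@(7, 5): e=[4,-2,10] → ·
    (1,3)@(3, 7): e=[0,30,-18] → ·  [on edge]
    (0,4)@(1, 9): e=[0,42,-30] → ·  [on edge]
    (2,4)@(5, 9): e=[8,2,2] → █
    (3,4)@(7, 9): e=[12,-18,18] → ·
    (2,5)@(5, 11): e=[12,-6,6] → ·
  covered (2 px):
    · · · · ·
    · · · █ ·
    · · · · ·
    · · · · ·
    · · █ · ·
    · · · · ·
    · · · · ·
    · · · · ·
    · · · · ·
    · · · · ·
T1:
  2·area = 24  (B↔C swapped to make it positive)
  edge (4, 14)→(0, 14): d=(-4,0) inclusive
  edge (0, 14)→(2, 8): d=(2,-6) inclusive
  edge (2, 8)→(4, 14): d=(2,6) inclusive
    (0,2)@(1, 5): e=[36,-12,0] → ·  [on edge]
    (1,2)@(3, 5): e=[36,0,-12] → ·  [on edge]
    (0,5)@(1, 11): e=[12,0,12] → █  [on edge]
    (1,5)@(3, 11): e=[12,12,0] → █  [on edge]
    (2,5)@(5, 11): e=[12,24,-12] → ·
    (0,6)@(1, 13): e=[4,4,16] → █
    (2,6)@(5, 13): e=[4,28,-8] → ·
    (0,7)@(1, 15): e=[-4,8,20] → ·
    (1,7)@(3, 15): e=[-4,20,8] → ·
    (2,8)@(5, 17): e=[-12,36,0] → ·  [on edge]
  covered (4 px):
    · · · · ·
    · · · · ·
    · · · · ·
    · · · · ·
    · · · · ·
    █ █ · · ·
    █ █ · · ·
    · · · · ·
    · · · · ·
    · · · · ·
T2:
  2·area = 54  (B↔C swapped to make it positive)
  edge (0, 11)→(6, 2): d=(6,-9) inclusive
  edge (6, 2)→(2, 17): d=(-4,15) inclusive
  edge (2, 17)→(0, 11): d=(-2,-6) inclusive
    (2,2)@(5, 5): e=[9,3,42] → █
    (3,2)@(7, 5): e=[27,-27,54] → ·
    (1,3)@(3, 7): e=[3,25,26] → █
    (2,3)@(5, 7): e=[21,-5,38] → ·
    (1,4)@(3, 9): e=[15,17,22] → █
    (2,4)@(5, 9): e=[33,-13,34] → ·
    (0,5)@(1, 11): e=[9,39,6] → █
    (2,5)@(5, 11): e=[45,-21,30] → ·
    (0,6)@(1, 13): e=[21,31,2] → █
    (2,6)@(5, 13): e=[57,-29,26] → ·
    (0,7)@(1, 15): e=[33,23,-2] → ·
    (1,7)@(3, 15): e=[51,-7,10] → ·
  covered (7 px):
    · · · · ·
    · · · · ·
    · · █ · ·
    · █ · · ·
    · █ · · ·
    █ █ · · ·
    █ █ · · ·
    · · · · ·
    · · · · ·
    · · · · ·

Z-buffer (winner per pixel, '.' = empty):
  . . . . .
  . . . 0 .
  . . 2 . .
  . 2 . . .
  . 2 0 . .
  2 2 . . .
  2 2 . . .
  . . . . .
  . . . . .
  . . . . .

Result: -1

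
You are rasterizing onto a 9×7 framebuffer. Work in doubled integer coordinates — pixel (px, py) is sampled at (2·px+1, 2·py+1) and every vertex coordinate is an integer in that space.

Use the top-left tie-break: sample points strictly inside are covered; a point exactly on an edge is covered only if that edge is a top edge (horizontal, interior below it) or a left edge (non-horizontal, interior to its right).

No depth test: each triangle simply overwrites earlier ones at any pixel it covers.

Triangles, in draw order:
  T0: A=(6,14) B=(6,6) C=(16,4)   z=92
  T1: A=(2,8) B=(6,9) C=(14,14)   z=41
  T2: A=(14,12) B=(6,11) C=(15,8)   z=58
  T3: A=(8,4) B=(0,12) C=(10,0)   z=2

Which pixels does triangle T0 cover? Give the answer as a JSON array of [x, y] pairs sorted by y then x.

T0:
  2·area = 80
  edge (6, 14)→(6, 6): d=(0,-8) top-left  bias=+0
  edge (6, 6)→(16, 4): d=(10,-2) top-left  bias=+0
  edge (16, 4)→(6, 14): d=(-10,10) right/bottom  bias=-1
    (8,1)@(17, 3): e=[88,-8,0] → ·  [on edge]
    (5,2)@(11, 5): e=[40,0,40] → #  [on edge]
    (6,2)@(13, 5): e=[56,4,20] → #
    (7,2)@(15, 5): e=[72,8,0] → ·  [on edge]
    (0,3)@(1, 7): e=[-40,0,120] → ·  [on edge]
    (3,3)@(7, 7): e=[8,12,60] → #
    (4,3)@(9, 7): e=[24,16,40] → #
    (6,3)@(13, 7): e=[56,24,0] → ·  [on edge]
    (3,4)@(7, 9): e=[8,32,40] → #
    (5,4)@(11, 9): e=[40,40,0] → ·  [on edge]
    (3,5)@(7, 11): e=[8,52,20] → #
    (4,5)@(9, 11): e=[24,56,0] → ·  [on edge]
    (3,6)@(7, 13): e=[8,72,0] → ·  [on edge]
  covered (8 px):
    · · · · · · · · ·
    · · · · · · · · ·
    · · · · · # # · ·
    · · · # # # · · ·
    · · · # # · · · ·
    · · · # · · · · ·
    · · · · · · · · ·
T1:
  2·area = 12
  edge (2, 8)→(6, 9): d=(4,1) right/bottom  bias=-1
  edge (6, 9)→(14, 14): d=(8,5) right/bottom  bias=-1
  edge (14, 14)→(2, 8): d=(-12,-6) top-left  bias=+0
    (2,4)@(5, 9): e=[1,5,6] → #
    (3,4)@(7, 9): e=[-1,-5,18] → ·
    (2,5)@(5, 11): e=[9,21,-18] → ·
    (4,5)@(9, 11): e=[5,1,6] → #
    (5,5)@(11, 11): e=[3,-9,18] → ·
    (4,6)@(9, 13): e=[13,17,-18] → ·
  covered (2 px):
    · · · · · · · · ·
    · · · · · · · · ·
    · · · · · · · · ·
    · · · · · · · · ·
    · · # · · · · · ·
    · · · · # · · · ·
    · · · · · · · · ·
T2:
  2·area = 33
  edge (14, 12)→(6, 11): d=(-8,-1) top-left  bias=+0
  edge (6, 11)→(15, 8): d=(9,-3) top-left  bias=+0
  edge (15, 8)→(14, 12): d=(-1,4) right/bottom  bias=-1
    (6,4)@(13, 9): e=[23,3,7] → #
    (7,4)@(15, 9): e=[25,9,-1] → ·
    (3,5)@(7, 11): e=[1,3,29] → #
    (4,5)@(9, 11): e=[3,9,21] → #
    (5,5)@(11, 11): e=[5,15,13] → #
    (7,5)@(15, 11): e=[9,27,-3] → ·
    (3,6)@(7, 13): e=[-15,21,27] → ·
    (4,6)@(9, 13): e=[-13,27,19] → ·
    (5,6)@(11, 13): e=[-11,33,11] → ·
    (6,6)@(13, 13): e=[-9,39,3] → ·
  covered (5 px):
    · · · · · · · · ·
    · · · · · · · · ·
    · · · · · · · · ·
    · · · · · · · · ·
    · · · · · · # · ·
    · · · # # # # · ·
    · · · · · · · · ·
T3:
  2·area = 16
  edge (8, 4)→(0, 12): d=(-8,8) right/bottom  bias=-1
  edge (0, 12)→(10, 0): d=(10,-12) top-left  bias=+0
  edge (10, 0)→(8, 4): d=(-2,4) right/bottom  bias=-1
    (5,0)@(11, 1): e=[0,22,-6] → ·  [on edge]
    (4,1)@(9, 3): e=[0,18,-2] → ·  [on edge]
    (3,2)@(7, 5): e=[0,14,2] → ·  [on edge]
    (2,3)@(5, 7): e=[0,10,6] → ·  [on edge]
    (1,4)@(3, 9): e=[0,6,10] → ·  [on edge]
    (0,5)@(1, 11): e=[0,2,14] → ·  [on edge]
  covered (0 px):
    · · · · · · · · ·
    · · · · · · · · ·
    · · · · · · · · ·
    · · · · · · · · ·
    · · · · · · · · ·
    · · · · · · · · ·
    · · · · · · · · ·

Result: [[5,2],[6,2],[3,3],[4,3],[5,3],[3,4],[4,4],[3,5]]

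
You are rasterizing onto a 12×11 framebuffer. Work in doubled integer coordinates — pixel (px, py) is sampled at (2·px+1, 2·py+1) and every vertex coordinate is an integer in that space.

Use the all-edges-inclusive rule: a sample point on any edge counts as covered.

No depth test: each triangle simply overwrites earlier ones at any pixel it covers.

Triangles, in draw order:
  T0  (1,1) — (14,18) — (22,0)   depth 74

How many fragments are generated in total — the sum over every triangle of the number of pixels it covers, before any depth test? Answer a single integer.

T0:
  2·area = 370  (B↔C swapped to make it positive)
  edge (1, 1)→(22, 0): d=(21,-1) inclusive
  edge (22, 0)→(14, 18): d=(-8,18) inclusive
  edge (14, 18)→(1, 1): d=(-13,-17) inclusive
    (0,0)@(1, 1): e=[0,370,0] → █  [on edge]
    (1,0)@(3, 1): e=[2,334,34] → █
    (2,0)@(5, 1): e=[4,298,68] → █
    (3,0)@(7, 1): e=[6,262,102] → █
    (4,0)@(9, 1): e=[8,226,136] → █
    (5,0)@(11, 1): e=[10,190,170] → █
    (6,0)@(13, 1): e=[12,154,204] → █
    (7,0)@(15, 1): e=[14,118,238] → █
    (8,0)@(17, 1): e=[16,82,272] → █
    (9,0)@(19, 1): e=[18,46,306] → █
    (10,0)@(21, 1): e=[20,10,340] → █
    (11,0)@(23, 1): e=[22,-26,374] → ·
  covered (49 px):
    █ █ █ █ █ █ █ █ █ █ █ ·
    · █ █ █ █ █ █ █ █ █ · ·
    · · █ █ █ █ █ █ █ █ · ·
    · · · █ █ █ █ █ █ · · ·
    · · · · █ █ █ █ █ · · ·
    · · · · █ █ █ █ █ · · ·
    · · · · · █ █ █ · · · ·
    · · · · · · █ █ · · · ·
    · · · · · · · · · · · ·
    · · · · · · · · · · · ·
    · · · · · · · · · · · ·

Final: 49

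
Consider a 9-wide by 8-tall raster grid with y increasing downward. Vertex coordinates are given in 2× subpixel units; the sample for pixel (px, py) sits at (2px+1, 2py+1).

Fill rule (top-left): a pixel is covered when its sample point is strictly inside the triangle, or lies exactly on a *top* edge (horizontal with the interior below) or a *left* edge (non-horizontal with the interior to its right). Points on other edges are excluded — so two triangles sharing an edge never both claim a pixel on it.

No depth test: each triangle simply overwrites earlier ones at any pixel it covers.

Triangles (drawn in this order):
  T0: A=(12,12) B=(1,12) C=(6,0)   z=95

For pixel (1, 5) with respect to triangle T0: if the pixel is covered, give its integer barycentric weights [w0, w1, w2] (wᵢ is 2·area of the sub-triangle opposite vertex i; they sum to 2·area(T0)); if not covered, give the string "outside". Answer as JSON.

T0:
  2·area = 132
  edge (12, 12)→(1, 12): d=(-11,0) right/bottom  bias=-1
  edge (1, 12)→(6, 0): d=(5,-12) top-left  bias=+0
  edge (6, 0)→(12, 12): d=(6,12) right/bottom  bias=-1
    (2,1)@(5, 3): e=[99,3,30] → █
    (3,1)@(7, 3): e=[99,27,6] → █
    (4,1)@(9, 3): e=[99,51,-18] → ·
    (2,2)@(5, 5): e=[77,13,42] → █
    (4,2)@(9, 5): e=[77,61,-6] → ·
    (2,3)@(5, 7): e=[55,23,54] → █
    (4,3)@(9, 7): e=[55,71,6] → █
    (5,3)@(11, 7): e=[55,95,-18] → ·
    (1,4)@(3, 9): e=[33,9,90] → █
    (5,4)@(11, 9): e=[33,105,-6] → ·
    (1,5)@(3, 11): e=[11,19,102] → █
    (5,5)@(11, 11): e=[11,115,6] → █
  covered (16 px):
    · · · · · · · · ·
    · · █ █ · · · · ·
    · · █ █ · · · · ·
    · · █ █ █ · · · ·
    · █ █ █ █ · · · ·
    · █ █ █ █ █ · · ·
    · · · · · · · · ·
    · · · · · · · · ·

Result: [19,102,11]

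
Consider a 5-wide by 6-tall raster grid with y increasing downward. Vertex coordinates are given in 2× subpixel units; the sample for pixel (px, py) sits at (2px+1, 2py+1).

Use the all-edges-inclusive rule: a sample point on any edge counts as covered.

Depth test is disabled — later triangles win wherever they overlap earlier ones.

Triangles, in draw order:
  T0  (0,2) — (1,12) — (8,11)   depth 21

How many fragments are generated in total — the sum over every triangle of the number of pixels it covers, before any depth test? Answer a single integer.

T0:
  2·area = 71  (B↔C swapped to make it positive)
  edge (0, 2)→(8, 11): d=(8,9) inclusive
  edge (8, 11)→(1, 12): d=(-7,1) inclusive
  edge (1, 12)→(0, 2): d=(-1,-10) inclusive
    (0,2)@(1, 5): e=[15,49,7] → #
    (1,2)@(3, 5): e=[-3,47,27] → ·
    (0,3)@(1, 7): e=[31,35,5] → #
    (1,3)@(3, 7): e=[13,33,25] → #
    (2,3)@(5, 7): e=[-5,31,45] → ·
    (0,4)@(1, 9): e=[47,21,3] → #
    (2,4)@(5, 9): e=[11,17,43] → #
    (3,4)@(7, 9): e=[-7,15,63] → ·
    (0,5)@(1, 11): e=[63,7,1] → #
    (3,5)@(7, 11): e=[9,1,61] → #
    (4,5)@(9, 11): e=[-9,-1,81] → ·
  covered (10 px):
    · · · · ·
    · · · · ·
    # · · · ·
    # # · · ·
    # # # · ·
    # # # # ·

Final: 10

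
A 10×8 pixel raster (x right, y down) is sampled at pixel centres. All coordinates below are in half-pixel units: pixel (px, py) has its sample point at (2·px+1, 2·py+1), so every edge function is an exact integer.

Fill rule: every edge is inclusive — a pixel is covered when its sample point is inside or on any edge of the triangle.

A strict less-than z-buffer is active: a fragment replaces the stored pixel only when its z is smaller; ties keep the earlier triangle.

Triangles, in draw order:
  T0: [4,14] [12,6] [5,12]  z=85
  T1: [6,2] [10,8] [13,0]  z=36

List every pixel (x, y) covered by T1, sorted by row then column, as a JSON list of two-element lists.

T0:
  2·area = 8  (B↔C swapped to make it positive)
  edge (4, 14)→(5, 12): d=(1,-2) inclusive
  edge (5, 12)→(12, 6): d=(7,-6) inclusive
  edge (12, 6)→(4, 14): d=(-8,8) inclusive
    (8,0)@(17, 1): e=[13,-5,0] → ·  [on edge]
    (7,1)@(15, 3): e=[11,-3,0] → ·  [on edge]
    (6,2)@(13, 5): e=[9,-1,0] → ·  [on edge]
    (5,3)@(11, 7): e=[7,1,0] → █  [on edge]
    (6,3)@(13, 7): e=[11,13,-16] → ·
    (4,4)@(9, 9): e=[5,3,0] → █  [on edge]
    (5,4)@(11, 9): e=[9,15,-16] → ·
    (3,5)@(7, 11): e=[3,5,0] → █  [on edge]
    (4,5)@(9, 11): e=[7,17,-16] → ·
    (2,6)@(5, 13): e=[1,7,0] → █  [on edge]
    (3,6)@(7, 13): e=[5,19,-16] → ·
    (1,7)@(3, 15): e=[-1,9,0] → ·  [on edge]
  covered (4 px):
    · · · · · · · · · ·
    · · · · · · · · · ·
    · · · · · · · · · ·
    · · · · · █ · · · ·
    · · · · █ · · · · ·
    · · · █ · · · · · ·
    · · █ · · · · · · ·
    · · · · · · · · · ·
T1:
  2·area = 50  (B↔C swapped to make it positive)
  edge (6, 2)→(13, 0): d=(7,-2) inclusive
  edge (13, 0)→(10, 8): d=(-3,8) inclusive
  edge (10, 8)→(6, 2): d=(-4,-6) inclusive
    (5,0)@(11, 1): e=[3,13,34] → █
    (6,0)@(13, 1): e=[7,-3,46] → ·
    (3,1)@(7, 3): e=[9,39,2] → █
    (4,1)@(9, 3): e=[13,23,14] → █
    (6,1)@(13, 3): e=[21,-9,38] → ·
    (3,2)@(7, 5): e=[23,33,-6] → ·
    (4,2)@(9, 5): e=[27,17,6] → █
    (6,2)@(13, 5): e=[35,-15,30] → ·
    (4,3)@(9, 7): e=[41,11,-2] → ·
    (5,3)@(11, 7): e=[45,-5,10] → ·
  covered (6 px):
    · · · · · █ · · · ·
    · · · █ █ █ · · · ·
    · · · · █ █ · · · ·
    · · · · · · · · · ·
    · · · · · · · · · ·
    · · · · · · · · · ·
    · · · · · · · · · ·
    · · · · · · · · · ·

Result: [[5,0],[3,1],[4,1],[5,1],[4,2],[5,2]]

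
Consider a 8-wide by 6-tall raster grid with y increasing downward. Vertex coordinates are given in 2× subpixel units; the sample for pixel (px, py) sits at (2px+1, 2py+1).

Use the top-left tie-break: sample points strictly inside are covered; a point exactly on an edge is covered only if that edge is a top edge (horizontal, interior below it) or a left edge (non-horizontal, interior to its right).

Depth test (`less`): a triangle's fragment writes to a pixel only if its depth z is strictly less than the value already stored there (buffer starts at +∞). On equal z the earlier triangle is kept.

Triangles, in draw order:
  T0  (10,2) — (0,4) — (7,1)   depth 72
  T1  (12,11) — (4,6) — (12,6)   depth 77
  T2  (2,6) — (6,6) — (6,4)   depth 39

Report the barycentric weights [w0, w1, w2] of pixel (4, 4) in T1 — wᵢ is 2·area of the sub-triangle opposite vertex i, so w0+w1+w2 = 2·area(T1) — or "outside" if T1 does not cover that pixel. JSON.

T0:
  2·area = 16
  edge (10, 2)→(0, 4): d=(-10,2) right/bottom  bias=-1
  edge (0, 4)→(7, 1): d=(7,-3) top-left  bias=+0
  edge (7, 1)→(10, 2): d=(3,1) right/bottom  bias=-1
    (3,0)@(7, 1): e=[16,0,0] → .  [on edge]
    (7,0)@(15, 1): e=[0,24,-8] → .  [on edge]
    (1,1)@(3, 3): e=[4,2,10] → X
    (2,1)@(5, 3): e=[0,8,8] → .  [on edge]
    (6,1)@(13, 3): e=[-16,32,0] → .  [on edge]
    (1,2)@(3, 5): e=[-16,16,16] → .
  covered (1 px):
    . . . . . . . .
    . X . . . . . .
    . . . . . . . .
    . . . . . . . .
    . . . . . . . .
    . . . . . . . .
T1:
  2·area = 40
  edge (12, 11)→(4, 6): d=(-8,-5) top-left  bias=+0
  edge (4, 6)→(12, 6): d=(8,0) top-left  bias=+0
  edge (12, 6)→(12, 11): d=(0,5) right/bottom  bias=-1
    (3,3)@(7, 7): e=[7,8,25] → X
    (4,3)@(9, 7): e=[17,8,15] → X
    (5,3)@(11, 7): e=[27,8,5] → X
    (6,3)@(13, 7): e=[37,8,-5] → .
    (3,4)@(7, 9): e=[-9,24,25] → .
    (4,4)@(9, 9): e=[1,24,15] → X
    (6,4)@(13, 9): e=[21,24,-5] → .
    (4,5)@(9, 11): e=[-15,40,15] → .
    (5,5)@(11, 11): e=[-5,40,5] → .
  covered (5 px):
    . . . . . . . .
    . . . . . . . .
    . . . . . . . .
    . . . X X X . .
    . . . . X X . .
    . . . . . . . .
T2:
  2·area = 8  (B↔C swapped to make it positive)
  edge (2, 6)→(6, 4): d=(4,-2) top-left  bias=+0
  edge (6, 4)→(6, 6): d=(0,2) right/bottom  bias=-1
  edge (6, 6)→(2, 6): d=(-4,0) right/bottom  bias=-1
    (2,2)@(5, 5): e=[2,2,4] → X
    (3,2)@(7, 5): e=[6,-2,4] → .
    (2,3)@(5, 7): e=[10,2,-4] → .
  covered (1 px):
    . . . . . . . .
    . . . . . . . .
    . . X . . . . .
    . . . . . . . .
    . . . . . . . .
    . . . . . . . .

Result: [24,15,1]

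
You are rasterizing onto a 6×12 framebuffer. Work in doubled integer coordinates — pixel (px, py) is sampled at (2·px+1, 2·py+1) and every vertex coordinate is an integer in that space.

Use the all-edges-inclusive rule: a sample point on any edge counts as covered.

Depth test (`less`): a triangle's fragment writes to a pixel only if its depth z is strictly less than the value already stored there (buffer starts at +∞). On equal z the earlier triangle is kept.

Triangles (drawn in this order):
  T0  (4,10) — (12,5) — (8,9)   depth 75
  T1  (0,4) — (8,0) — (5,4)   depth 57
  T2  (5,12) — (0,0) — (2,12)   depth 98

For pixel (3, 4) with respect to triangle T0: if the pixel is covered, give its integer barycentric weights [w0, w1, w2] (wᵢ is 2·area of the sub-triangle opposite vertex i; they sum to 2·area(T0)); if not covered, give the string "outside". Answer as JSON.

T0:
  2·area = 12
  edge (4, 10)→(12, 5): d=(8,-5) inclusive
  edge (12, 5)→(8, 9): d=(-4,4) inclusive
  edge (8, 9)→(4, 10): d=(-4,1) inclusive
    (4,3)@(9, 7): e=[1,4,7] → █
    (5,3)@(11, 7): e=[11,-4,5] → ·
    (3,4)@(7, 9): e=[7,4,1] → █
    (4,4)@(9, 9): e=[17,-4,-1] → ·
    (3,5)@(7, 11): e=[23,-4,-7] → ·
  covered (2 px):
    · · · · · ·
    · · · · · ·
    · · · · · ·
    · · · · █ ·
    · · · █ · ·
    · · · · · ·
    · · · · · ·
    · · · · · ·
    · · · · · ·
    · · · · · ·
    · · · · · ·
    · · · · · ·
T1:
  2·area = 20
  edge (0, 4)→(8, 0): d=(8,-4) inclusive
  edge (8, 0)→(5, 4): d=(-3,4) inclusive
  edge (5, 4)→(0, 4): d=(-5,0) inclusive
    (3,0)@(7, 1): e=[4,1,15] → █
    (4,0)@(9, 1): e=[12,-7,15] → ·
    (1,1)@(3, 3): e=[4,11,5] → █
    (2,1)@(5, 3): e=[12,3,5] → █
    (3,1)@(7, 3): e=[20,-5,5] → ·
    (1,2)@(3, 5): e=[20,5,-5] → ·
    (2,2)@(5, 5): e=[28,-3,-5] → ·
  covered (3 px):
    · · · █ · ·
    · █ █ · · ·
    · · · · · ·
    · · · · · ·
    · · · · · ·
    · · · · · ·
    · · · · · ·
    · · · · · ·
    · · · · · ·
    · · · · · ·
    · · · · · ·
    · · · · · ·
T2:
  2·area = 36  (B↔C swapped to make it positive)
  edge (5, 12)→(2, 12): d=(-3,0) inclusive
  edge (2, 12)→(0, 0): d=(-2,-12) inclusive
  edge (0, 0)→(5, 12): d=(5,12) inclusive
    (0,1)@(1, 3): e=[27,6,3] → █
    (1,1)@(3, 3): e=[27,30,-21] → ·
    (0,2)@(1, 5): e=[21,2,13] → █
    (1,2)@(3, 5): e=[21,26,-11] → ·
    (0,3)@(1, 7): e=[15,-2,23] → ·
    (1,4)@(3, 9): e=[9,18,9] → █
    (2,4)@(5, 9): e=[9,42,-15] → ·
    (1,5)@(3, 11): e=[3,14,19] → █
    (2,5)@(5, 11): e=[3,38,-5] → ·
    (1,6)@(3, 13): e=[-3,10,29] → ·
  covered (4 px):
    · · · · · ·
    █ · · · · ·
    █ · · · · ·
    · · · · · ·
    · █ · · · ·
    · █ · · · ·
    · · · · · ·
    · · · · · ·
    · · · · · ·
    · · · · · ·
    · · · · · ·
    · · · · · ·

Answer: [4,1,7]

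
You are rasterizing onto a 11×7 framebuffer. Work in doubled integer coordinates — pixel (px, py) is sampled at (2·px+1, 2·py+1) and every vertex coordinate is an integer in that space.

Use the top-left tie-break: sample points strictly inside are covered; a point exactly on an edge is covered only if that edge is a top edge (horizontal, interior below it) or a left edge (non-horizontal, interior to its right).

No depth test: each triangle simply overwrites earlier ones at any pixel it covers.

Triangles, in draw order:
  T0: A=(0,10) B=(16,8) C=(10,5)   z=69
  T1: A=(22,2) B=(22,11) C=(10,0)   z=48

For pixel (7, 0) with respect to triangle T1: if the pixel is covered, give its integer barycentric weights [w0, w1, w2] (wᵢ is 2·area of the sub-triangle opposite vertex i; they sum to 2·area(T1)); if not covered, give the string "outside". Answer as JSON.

T0:
  2·area = 60  (B↔C swapped to make it positive)
  edge (0, 10)→(10, 5): d=(10,-5) top-left  bias=+0
  edge (10, 5)→(16, 8): d=(6,3) right/bottom  bias=-1
  edge (16, 8)→(0, 10): d=(-16,2) right/bottom  bias=-1
    (3,3)@(7, 7): e=[5,21,34] → X
    (4,3)@(9, 7): e=[15,15,30] → X
    (5,3)@(11, 7): e=[25,9,26] → X
    (6,3)@(13, 7): e=[35,3,22] → X
    (7,3)@(15, 7): e=[45,-3,18] → .
    (1,4)@(3, 9): e=[5,45,10] → X
    (2,4)@(5, 9): e=[15,39,6] → X
    (4,4)@(9, 9): e=[35,27,-2] → .
    (5,4)@(11, 9): e=[45,21,-6] → .
    (6,4)@(13, 9): e=[55,15,-10] → .
    (1,5)@(3, 11): e=[25,57,-22] → .
    (2,5)@(5, 11): e=[35,51,-26] → .
  covered (7 px):
    . . . . . . . . . . .
    . . . . . . . . . . .
    . . . . . . . . . . .
    . . . X X X X . . . .
    . X X X . . . . . . .
    . . . . . . . . . . .
    . . . . . . . . . . .
T1:
  2·area = 108
  edge (22, 2)→(22, 11): d=(0,9) right/bottom  bias=-1
  edge (22, 11)→(10, 0): d=(-12,-11) top-left  bias=+0
  edge (10, 0)→(22, 2): d=(12,2) right/bottom  bias=-1
    (6,0)@(13, 1): e=[81,21,6] → X
    (7,0)@(15, 1): e=[63,43,2] → X
    (8,0)@(17, 1): e=[45,65,-2] → .
    (6,1)@(13, 3): e=[81,-3,30] → .
    (7,1)@(15, 3): e=[63,19,26] → X
    (8,1)@(17, 3): e=[45,41,22] → X
    (9,1)@(19, 3): e=[27,63,18] → X
    (10,1)@(21, 3): e=[9,85,14] → X
    (7,2)@(15, 5): e=[63,-5,50] → .
    (8,2)@(17, 5): e=[45,17,46] → X
    (8,3)@(17, 7): e=[45,-7,70] → .
    (9,3)@(19, 7): e=[27,15,66] → X
  covered (12 px):
    . . . . . . X X . . .
    . . . . . . . X X X X
    . . . . . . . . X X X
    . . . . . . . . . X X
    . . . . . . . . . . X
    . . . . . . . . . . .
    . . . . . . . . . . .

Result: [43,2,63]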